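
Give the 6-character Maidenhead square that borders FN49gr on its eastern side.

FN49hr

Longitude subsquare g = 6; +1 → 7 = h.
The latitude characters are unchanged.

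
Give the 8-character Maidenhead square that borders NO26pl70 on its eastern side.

NO26pl80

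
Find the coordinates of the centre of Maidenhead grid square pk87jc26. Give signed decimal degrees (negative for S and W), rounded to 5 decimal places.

Field P=15, K=10: +15·20° lon, +10·10° lat → SW at lon 120°, lat 10°.
Square 8, 7: +8·2° lon, +7·1° lat → SW at lon 136°, lat 17°.
Subsquare j=9, c=2: +9·0.0833333° lon, +2·0.0416667° lat → SW at lon 136.75°, lat 17.0833°.
Extended square 2, 6: +2·0.00833333° lon, +6·0.00416667° lat → SW at lon 136.767°, lat 17.1083°.
Cell spans 0.00833333° lon × 0.00416667° lat. Centre is SW corner plus half of each.
latitude 17.11042, longitude 136.77083.

17.11042, 136.77083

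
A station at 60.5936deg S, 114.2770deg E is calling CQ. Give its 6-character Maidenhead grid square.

Add 180° to longitude and 90° to latitude: 294.2770, 29.4064.
Field (20°×10°, letters A–R): 294.2770/20 → 14 → O, 29.4064/10 → 2 → C; chars OC.
Square (2°×1°, digits 0–9): 14.2770/2 → 7, 9.4064/1 → 9; chars 79.
Subsquare (5′×2.5′, letters a–x): 0.2770/0.0833333 → 3 → d, 0.4064/0.0416667 → 9 → j; chars dj.

OC79dj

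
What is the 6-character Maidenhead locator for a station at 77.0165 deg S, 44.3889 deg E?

Shift to the Maidenhead origin (180°W, 90°S): lon 224.3889, lat 12.9835.
Field: 224.3889/20 → 11 → L, 12.9835/10 → 1 → B; chars LB.
Square: 4.3889/2 → 2, 2.9835/1 → 2; chars 22.
Subsquare: 0.3889/0.0833333 → 4 → e, 0.9835/0.0416667 → 23 → x; chars ex.

LB22ex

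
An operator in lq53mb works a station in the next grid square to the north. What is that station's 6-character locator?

Latitude subsquare b = 1; +1 → 2 = c.
The longitude characters are unchanged.

LQ53mc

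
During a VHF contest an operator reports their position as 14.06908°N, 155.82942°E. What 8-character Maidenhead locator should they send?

Shift to the Maidenhead origin (180°W, 90°S): lon 335.82942, lat 104.06908.
Field: lon ⌊335.82942/20⌋ = 16 → Q; lat ⌊104.06908/10⌋ = 10 → K.
Square: lon ⌊15.82942/2⌋ = 7; lat ⌊4.06908/1⌋ = 4.
Subsquare: lon ⌊1.82942/0.0833333⌋ = 21 → v; lat ⌊0.06908/0.0416667⌋ = 1 → b.
Extended square: lon ⌊0.07942/0.00833333⌋ = 9; lat ⌊0.02741/0.00416667⌋ = 6.

QK74vb96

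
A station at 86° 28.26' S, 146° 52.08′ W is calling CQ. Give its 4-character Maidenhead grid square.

Shift to the Maidenhead origin (180°W, 90°S): lon 33.13, lat 3.53.
Field: lon ⌊33.13/20⌋ = 1 → B; lat ⌊3.53/10⌋ = 0 → A.
Square: lon ⌊13.13/2⌋ = 6; lat ⌊3.53/1⌋ = 3.

BA63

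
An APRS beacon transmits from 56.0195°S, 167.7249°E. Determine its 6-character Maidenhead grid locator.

Offset from 180°W / 90°S: lon 347.7249°, lat 33.9805°.
Field: lon ⌊347.7249/20⌋ = 17 → R; lat ⌊33.9805/10⌋ = 3 → D.
Square: lon ⌊7.7249/2⌋ = 3; lat ⌊3.9805/1⌋ = 3.
Subsquare: lon ⌊1.7249/0.0833333⌋ = 20 → u; lat ⌊0.9805/0.0416667⌋ = 23 → x.

RD33ux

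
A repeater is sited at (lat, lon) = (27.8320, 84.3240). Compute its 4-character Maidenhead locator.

NL27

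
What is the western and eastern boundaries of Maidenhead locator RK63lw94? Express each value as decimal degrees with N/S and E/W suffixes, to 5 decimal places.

172.99167° E, 173.00000° E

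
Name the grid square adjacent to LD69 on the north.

Latitude square 9; +1 → 10, wraps to 0, carry into field.
Latitude field D = 3; +1 → 4 = E.
The longitude characters are unchanged.

LE60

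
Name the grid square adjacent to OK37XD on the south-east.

Longitude subsquare x = 23; +1 → 24, wraps to 0 = a, carry into square.
Longitude square 3; +1 → 4.
Latitude subsquare d = 3; −1 → 2 = c.

OK47ac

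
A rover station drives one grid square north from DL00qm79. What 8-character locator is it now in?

DL00qn70

Latitude extended square 9; +1 → 10, wraps to 0, carry into subsquare.
Latitude subsquare m = 12; +1 → 13 = n.
The longitude characters are unchanged.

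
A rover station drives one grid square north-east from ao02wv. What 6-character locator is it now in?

AO02xw

Longitude subsquare w = 22; +1 → 23 = x.
Latitude subsquare v = 21; +1 → 22 = w.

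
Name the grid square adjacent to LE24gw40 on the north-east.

LE24gw51

Longitude extended square 4; +1 → 5.
Latitude extended square 0; +1 → 1.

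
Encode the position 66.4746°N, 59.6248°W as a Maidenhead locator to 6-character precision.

GP06el

Shift to the Maidenhead origin (180°W, 90°S): lon 120.3752, lat 156.4746.
Field: 120.3752/20 → 6 → G, 156.4746/10 → 15 → P; chars GP.
Square: 0.3752/2 → 0, 6.4746/1 → 6; chars 06.
Subsquare: 0.3752/0.0833333 → 4 → e, 0.4746/0.0416667 → 11 → l; chars el.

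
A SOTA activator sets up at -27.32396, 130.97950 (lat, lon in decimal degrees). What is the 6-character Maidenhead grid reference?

PG52lq

Shift to the Maidenhead origin (180°W, 90°S): lon 310.9795, lat 62.6760.
Field: 310.9795/20 → 15 → P, 62.6760/10 → 6 → G; chars PG.
Square: 10.9795/2 → 5, 2.6760/1 → 2; chars 52.
Subsquare: 0.9795/0.0833333 → 11 → l, 0.6760/0.0416667 → 16 → q; chars lq.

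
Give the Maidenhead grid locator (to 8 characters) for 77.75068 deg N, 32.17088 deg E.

KQ67cs00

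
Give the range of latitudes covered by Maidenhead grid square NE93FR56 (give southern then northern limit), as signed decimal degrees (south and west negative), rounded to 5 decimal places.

-46.26667, -46.26250

Field N=13, E=4: +13·20° lon, +4·10° lat → SW at lon 80°, lat -50°.
Square 9, 3: +9·2° lon, +3·1° lat → SW at lon 98°, lat -47°.
Subsquare f=5, r=17: +5·0.0833333° lon, +17·0.0416667° lat → SW at lon 98.4167°, lat -46.2917°.
Extended square 5, 6: +5·0.00833333° lon, +6·0.00416667° lat → SW at lon 98.4583°, lat -46.2667°.
Cell spans 0.00833333° lon × 0.00416667° lat.
south -46.26667, north -46.26250.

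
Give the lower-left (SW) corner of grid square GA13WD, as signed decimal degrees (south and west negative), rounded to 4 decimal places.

-86.8750, -56.1667

Field G=6, A=0: +6·20° lon, +0·10° lat → SW at lon -60°, lat -90°.
Square 1, 3: +1·2° lon, +3·1° lat → SW at lon -58°, lat -87°.
Subsquare w=22, d=3: +22·0.0833333° lon, +3·0.0416667° lat → SW at lon -56.1667°, lat -86.875°.
latitude -86.8750, longitude -56.1667.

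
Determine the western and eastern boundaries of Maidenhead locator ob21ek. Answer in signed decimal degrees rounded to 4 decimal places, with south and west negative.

Field O=14, B=1: +14·20° lon, +1·10° lat → SW at lon 100°, lat -80°.
Square 2, 1: +2·2° lon, +1·1° lat → SW at lon 104°, lat -79°.
Subsquare e=4, k=10: +4·0.0833333° lon, +10·0.0416667° lat → SW at lon 104.333°, lat -78.5833°.
Cell spans 0.0833333° lon × 0.0416667° lat.
west 104.3333, east 104.4167.

104.3333, 104.4167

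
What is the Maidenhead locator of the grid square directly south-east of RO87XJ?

Longitude subsquare x = 23; +1 → 24, wraps to 0 = a, carry into square.
Longitude square 8; +1 → 9.
Latitude subsquare j = 9; −1 → 8 = i.

RO97ai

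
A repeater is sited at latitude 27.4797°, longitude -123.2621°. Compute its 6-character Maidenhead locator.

CL87il

Shift to the Maidenhead origin (180°W, 90°S): lon 56.7379, lat 117.4797.
Field (20°×10°, letters A–R): 56.7379/20 → 2 → C, 117.4797/10 → 11 → L; chars CL.
Square (2°×1°, digits 0–9): 16.7379/2 → 8, 7.4797/1 → 7; chars 87.
Subsquare (5′×2.5′, letters a–x): 0.7379/0.0833333 → 8 → i, 0.4797/0.0416667 → 11 → l; chars il.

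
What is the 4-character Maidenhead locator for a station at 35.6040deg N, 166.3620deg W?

Shift to the Maidenhead origin (180°W, 90°S): lon 13.64, lat 125.60.
Field: 13.64/20 → 0 → A, 125.60/10 → 12 → M; chars AM.
Square: 13.64/2 → 6, 5.60/1 → 5; chars 65.

AM65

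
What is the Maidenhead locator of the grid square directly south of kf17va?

KF16vx

Latitude subsquare a = 0; −1 → -1, wraps to 23 = x, carry into square.
Latitude square 7; −1 → 6.
The longitude characters are unchanged.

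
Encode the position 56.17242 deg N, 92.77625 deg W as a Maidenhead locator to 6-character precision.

EO36oe

Offset from 180°W / 90°S: lon 87.2237°, lat 146.1724°.
Field: 87.2237/20 → 4 → E, 146.1724/10 → 14 → O; chars EO.
Square: 7.2237/2 → 3, 6.1724/1 → 6; chars 36.
Subsquare: 1.2237/0.0833333 → 14 → o, 0.1724/0.0416667 → 4 → e; chars oe.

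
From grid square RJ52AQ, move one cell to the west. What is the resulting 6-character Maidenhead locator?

RJ42xq

Longitude subsquare a = 0; −1 → -1, wraps to 23 = x, carry into square.
Longitude square 5; −1 → 4.
The latitude characters are unchanged.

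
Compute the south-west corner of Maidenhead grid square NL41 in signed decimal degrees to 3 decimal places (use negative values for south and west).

21.000, 88.000

Field N=13, L=11: +13·20° lon, +11·10° lat → SW at lon 80°, lat 20°.
Square 4, 1: +4·2° lon, +1·1° lat → SW at lon 88°, lat 21°.
latitude 21.000, longitude 88.000.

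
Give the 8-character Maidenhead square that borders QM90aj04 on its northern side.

QM90aj05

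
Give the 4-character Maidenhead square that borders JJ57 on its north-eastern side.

Longitude square 5; +1 → 6.
Latitude square 7; +1 → 8.

JJ68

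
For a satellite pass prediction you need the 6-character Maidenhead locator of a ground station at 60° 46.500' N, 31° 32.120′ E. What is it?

KP50ss

Shift to the Maidenhead origin (180°W, 90°S): lon 211.5353, lat 150.7750.
Field: 211.5353/20 → 10 → K, 150.7750/10 → 15 → P; chars KP.
Square: 11.5353/2 → 5, 0.7750/1 → 0; chars 50.
Subsquare: 1.5353/0.0833333 → 18 → s, 0.7750/0.0416667 → 18 → s; chars ss.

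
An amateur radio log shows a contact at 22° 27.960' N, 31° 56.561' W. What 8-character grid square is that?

Add 180° to longitude and 90° to latitude: 148.05732, 112.46600.
Field (20°×10°, letters A–R): lon ⌊148.05732/20⌋ = 7 → H; lat ⌊112.46600/10⌋ = 11 → L.
Square (2°×1°, digits 0–9): lon ⌊8.05732/2⌋ = 4; lat ⌊2.46600/1⌋ = 2.
Subsquare (5′×2.5′, letters a–x): lon ⌊0.05732/0.0833333⌋ = 0 → a; lat ⌊0.46600/0.0416667⌋ = 11 → l.
Extended square (30″×15″, digits 0–9): lon ⌊0.05732/0.00833333⌋ = 6; lat ⌊0.00767/0.00416667⌋ = 1.

HL42al61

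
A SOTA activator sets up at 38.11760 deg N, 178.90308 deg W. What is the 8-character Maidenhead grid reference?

AM08nc18

Add 180° to longitude and 90° to latitude: 1.09692, 128.11760.
Field (20°×10°, letters A–R): 1.09692/20 → 0 → A, 128.11760/10 → 12 → M; chars AM.
Square (2°×1°, digits 0–9): 1.09692/2 → 0, 8.11760/1 → 8; chars 08.
Subsquare (5′×2.5′, letters a–x): 1.09692/0.0833333 → 13 → n, 0.11760/0.0416667 → 2 → c; chars nc.
Extended square (30″×15″, digits 0–9): 0.01359/0.00833333 → 1, 0.03427/0.00416667 → 8; chars 18.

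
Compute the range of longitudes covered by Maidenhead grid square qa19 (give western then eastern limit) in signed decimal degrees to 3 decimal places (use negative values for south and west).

142.000, 144.000

Field Q=16, A=0: +16·20° lon, +0·10° lat → SW at lon 140°, lat -90°.
Square 1, 9: +1·2° lon, +9·1° lat → SW at lon 142°, lat -81°.
Cell spans 2° lon × 1° lat.
west 142.000, east 144.000.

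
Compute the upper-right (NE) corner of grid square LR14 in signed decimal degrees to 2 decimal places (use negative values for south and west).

Field L=11, R=17: +11·20° lon, +17·10° lat → SW at lon 40°, lat 80°.
Square 1, 4: +1·2° lon, +4·1° lat → SW at lon 42°, lat 84°.
Cell spans 2° lon × 1° lat. NE corner is SW corner plus one full cell.
latitude 85.00, longitude 44.00.

85.00, 44.00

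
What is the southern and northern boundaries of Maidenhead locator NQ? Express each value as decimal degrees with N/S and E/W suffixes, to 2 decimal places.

70.00° N, 80.00° N

Field N=13, Q=16: +13·20° lon, +16·10° lat → SW at lon 80°, lat 70°.
Cell spans 20° lon × 10° lat.
south 70.00° N, north 80.00° N.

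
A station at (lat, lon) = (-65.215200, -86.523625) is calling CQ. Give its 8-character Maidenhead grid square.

EC64rs78

Offset from 180°W / 90°S: lon 93.47638°, lat 24.78480°.
Field: 93.47638/20 → 4 → E, 24.78480/10 → 2 → C; chars EC.
Square: 13.47638/2 → 6, 4.78480/1 → 4; chars 64.
Subsquare: 1.47638/0.0833333 → 17 → r, 0.78480/0.0416667 → 18 → s; chars rs.
Extended square: 0.05971/0.00833333 → 7, 0.03480/0.00416667 → 8; chars 78.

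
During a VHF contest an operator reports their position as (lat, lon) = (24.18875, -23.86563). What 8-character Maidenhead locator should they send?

HL84be65

Offset from 180°W / 90°S: lon 156.13437°, lat 114.18875°.
Field: 156.13437/20 → 7 → H, 114.18875/10 → 11 → L; chars HL.
Square: 16.13437/2 → 8, 4.18875/1 → 4; chars 84.
Subsquare: 0.13437/0.0833333 → 1 → b, 0.18875/0.0416667 → 4 → e; chars be.
Extended square: 0.05104/0.00833333 → 6, 0.02208/0.00416667 → 5; chars 65.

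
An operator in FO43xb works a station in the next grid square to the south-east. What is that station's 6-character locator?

FO53aa

Longitude subsquare x = 23; +1 → 24, wraps to 0 = a, carry into square.
Longitude square 4; +1 → 5.
Latitude subsquare b = 1; −1 → 0 = a.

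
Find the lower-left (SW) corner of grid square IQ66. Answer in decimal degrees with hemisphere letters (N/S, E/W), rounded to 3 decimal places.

76.000° N, 8.000° W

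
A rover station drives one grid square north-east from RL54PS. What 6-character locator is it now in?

RL54qt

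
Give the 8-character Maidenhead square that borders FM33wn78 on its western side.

FM33wn68

Longitude extended square 7; −1 → 6.
The latitude characters are unchanged.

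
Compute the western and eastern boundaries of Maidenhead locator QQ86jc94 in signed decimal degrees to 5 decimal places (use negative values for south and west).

Field Q=16, Q=16: +16·20° lon, +16·10° lat → SW at lon 140°, lat 70°.
Square 8, 6: +8·2° lon, +6·1° lat → SW at lon 156°, lat 76°.
Subsquare j=9, c=2: +9·0.0833333° lon, +2·0.0416667° lat → SW at lon 156.75°, lat 76.0833°.
Extended square 9, 4: +9·0.00833333° lon, +4·0.00416667° lat → SW at lon 156.825°, lat 76.1°.
Cell spans 0.00833333° lon × 0.00416667° lat.
west 156.82500, east 156.83333.

156.82500, 156.83333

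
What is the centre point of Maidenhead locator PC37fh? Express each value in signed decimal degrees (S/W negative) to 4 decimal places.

-62.6875, 126.4583

Field P=15, C=2: +15·20° lon, +2·10° lat → SW at lon 120°, lat -70°.
Square 3, 7: +3·2° lon, +7·1° lat → SW at lon 126°, lat -63°.
Subsquare f=5, h=7: +5·0.0833333° lon, +7·0.0416667° lat → SW at lon 126.417°, lat -62.7083°.
Cell spans 0.0833333° lon × 0.0416667° lat. Centre is SW corner plus half of each.
latitude -62.6875, longitude 126.4583.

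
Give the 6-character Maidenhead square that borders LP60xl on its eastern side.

LP70al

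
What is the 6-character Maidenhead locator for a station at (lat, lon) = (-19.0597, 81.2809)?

NH00pw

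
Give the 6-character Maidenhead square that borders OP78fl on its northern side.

Latitude subsquare l = 11; +1 → 12 = m.
The longitude characters are unchanged.

OP78fm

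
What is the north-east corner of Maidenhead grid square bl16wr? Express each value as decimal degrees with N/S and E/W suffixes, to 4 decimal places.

26.7500° N, 156.0833° W

Field B=1, L=11: +1·20° lon, +11·10° lat → SW at lon -160°, lat 20°.
Square 1, 6: +1·2° lon, +6·1° lat → SW at lon -158°, lat 26°.
Subsquare w=22, r=17: +22·0.0833333° lon, +17·0.0416667° lat → SW at lon -156.167°, lat 26.7083°.
Cell spans 0.0833333° lon × 0.0416667° lat. NE corner is SW corner plus one full cell.
latitude 26.7500° N, longitude 156.0833° W.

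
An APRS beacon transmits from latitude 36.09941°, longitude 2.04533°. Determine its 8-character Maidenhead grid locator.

JM16ac53

Shift to the Maidenhead origin (180°W, 90°S): lon 182.04533, lat 126.09941.
Field: 182.04533/20 → 9 → J, 126.09941/10 → 12 → M; chars JM.
Square: 2.04533/2 → 1, 6.09941/1 → 6; chars 16.
Subsquare: 0.04533/0.0833333 → 0 → a, 0.09941/0.0416667 → 2 → c; chars ac.
Extended square: 0.04533/0.00833333 → 5, 0.01608/0.00416667 → 3; chars 53.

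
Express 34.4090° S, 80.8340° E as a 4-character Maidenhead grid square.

NF05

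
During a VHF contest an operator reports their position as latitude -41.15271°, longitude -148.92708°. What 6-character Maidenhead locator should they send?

Add 180° to longitude and 90° to latitude: 31.0729, 48.8473.
Field: 31.0729/20 → 1 → B, 48.8473/10 → 4 → E; chars BE.
Square: 11.0729/2 → 5, 8.8473/1 → 8; chars 58.
Subsquare: 1.0729/0.0833333 → 12 → m, 0.8473/0.0416667 → 20 → u; chars mu.

BE58mu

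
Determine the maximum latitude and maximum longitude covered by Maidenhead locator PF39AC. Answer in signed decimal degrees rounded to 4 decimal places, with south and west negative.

Field P=15, F=5: +15·20° lon, +5·10° lat → SW at lon 120°, lat -40°.
Square 3, 9: +3·2° lon, +9·1° lat → SW at lon 126°, lat -31°.
Subsquare a=0, c=2: +0·0.0833333° lon, +2·0.0416667° lat → SW at lon 126°, lat -30.9167°.
Cell spans 0.0833333° lon × 0.0416667° lat. NE corner is SW corner plus one full cell.
latitude -30.8750, longitude 126.0833.

-30.8750, 126.0833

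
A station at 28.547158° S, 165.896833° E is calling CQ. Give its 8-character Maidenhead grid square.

Add 180° to longitude and 90° to latitude: 345.89683, 61.45284.
Field: 345.89683/20 → 17 → R, 61.45284/10 → 6 → G; chars RG.
Square: 5.89683/2 → 2, 1.45284/1 → 1; chars 21.
Subsquare: 1.89683/0.0833333 → 22 → w, 0.45284/0.0416667 → 10 → k; chars wk.
Extended square: 0.06350/0.00833333 → 7, 0.03618/0.00416667 → 8; chars 78.

RG21wk78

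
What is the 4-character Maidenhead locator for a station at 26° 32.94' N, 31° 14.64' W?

HL46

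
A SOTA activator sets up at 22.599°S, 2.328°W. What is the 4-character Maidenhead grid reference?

IG87

Add 180° to longitude and 90° to latitude: 177.67, 67.40.
Field: lon ⌊177.67/20⌋ = 8 → I; lat ⌊67.40/10⌋ = 6 → G.
Square: lon ⌊17.67/2⌋ = 8; lat ⌊7.40/1⌋ = 7.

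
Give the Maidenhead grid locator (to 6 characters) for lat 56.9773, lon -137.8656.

CO16bx

Offset from 180°W / 90°S: lon 42.1344°, lat 146.9773°.
Field: 42.1344/20 → 2 → C, 146.9773/10 → 14 → O; chars CO.
Square: 2.1344/2 → 1, 6.9773/1 → 6; chars 16.
Subsquare: 0.1344/0.0833333 → 1 → b, 0.9773/0.0416667 → 23 → x; chars bx.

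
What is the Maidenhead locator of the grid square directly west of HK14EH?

Longitude subsquare e = 4; −1 → 3 = d.
The latitude characters are unchanged.

HK14dh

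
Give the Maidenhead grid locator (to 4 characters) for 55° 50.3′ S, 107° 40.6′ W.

DD64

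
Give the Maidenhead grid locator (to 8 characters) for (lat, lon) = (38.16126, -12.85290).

IM38nd78

Shift to the Maidenhead origin (180°W, 90°S): lon 167.14710, lat 128.16126.
Field (20°×10°, letters A–R): 167.14710/20 → 8 → I, 128.16126/10 → 12 → M; chars IM.
Square (2°×1°, digits 0–9): 7.14710/2 → 3, 8.16126/1 → 8; chars 38.
Subsquare (5′×2.5′, letters a–x): 1.14710/0.0833333 → 13 → n, 0.16126/0.0416667 → 3 → d; chars nd.
Extended square (30″×15″, digits 0–9): 0.06377/0.00833333 → 7, 0.03626/0.00416667 → 8; chars 78.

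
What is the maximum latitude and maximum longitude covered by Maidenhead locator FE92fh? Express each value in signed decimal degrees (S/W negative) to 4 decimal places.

-47.6667, -61.5000

Field F=5, E=4: +5·20° lon, +4·10° lat → SW at lon -80°, lat -50°.
Square 9, 2: +9·2° lon, +2·1° lat → SW at lon -62°, lat -48°.
Subsquare f=5, h=7: +5·0.0833333° lon, +7·0.0416667° lat → SW at lon -61.5833°, lat -47.7083°.
Cell spans 0.0833333° lon × 0.0416667° lat. NE corner is SW corner plus one full cell.
latitude -47.6667, longitude -61.5000.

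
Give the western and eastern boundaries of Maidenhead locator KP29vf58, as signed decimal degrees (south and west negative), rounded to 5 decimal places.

25.79167, 25.80000

Field K=10, P=15: +10·20° lon, +15·10° lat → SW at lon 20°, lat 60°.
Square 2, 9: +2·2° lon, +9·1° lat → SW at lon 24°, lat 69°.
Subsquare v=21, f=5: +21·0.0833333° lon, +5·0.0416667° lat → SW at lon 25.75°, lat 69.2083°.
Extended square 5, 8: +5·0.00833333° lon, +8·0.00416667° lat → SW at lon 25.7917°, lat 69.2417°.
Cell spans 0.00833333° lon × 0.00416667° lat.
west 25.79167, east 25.80000.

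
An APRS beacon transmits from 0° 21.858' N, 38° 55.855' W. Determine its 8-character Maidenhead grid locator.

Shift to the Maidenhead origin (180°W, 90°S): lon 141.06908, lat 90.36430.
Field: 141.06908/20 → 7 → H, 90.36430/10 → 9 → J; chars HJ.
Square: 1.06908/2 → 0, 0.36430/1 → 0; chars 00.
Subsquare: 1.06908/0.0833333 → 12 → m, 0.36430/0.0416667 → 8 → i; chars mi.
Extended square: 0.06908/0.00833333 → 8, 0.03097/0.00416667 → 7; chars 87.

HJ00mi87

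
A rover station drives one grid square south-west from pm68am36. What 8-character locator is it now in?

PM68am25

Longitude extended square 3; −1 → 2.
Latitude extended square 6; −1 → 5.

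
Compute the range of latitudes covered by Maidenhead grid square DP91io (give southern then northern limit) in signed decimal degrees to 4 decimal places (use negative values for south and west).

61.5833, 61.6250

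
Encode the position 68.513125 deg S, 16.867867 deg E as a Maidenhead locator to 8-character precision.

Offset from 180°W / 90°S: lon 196.86787°, lat 21.48687°.
Field: lon ⌊196.86787/20⌋ = 9 → J; lat ⌊21.48687/10⌋ = 2 → C.
Square: lon ⌊16.86787/2⌋ = 8; lat ⌊1.48687/1⌋ = 1.
Subsquare: lon ⌊0.86787/0.0833333⌋ = 10 → k; lat ⌊0.48687/0.0416667⌋ = 11 → l.
Extended square: lon ⌊0.03453/0.00833333⌋ = 4; lat ⌊0.02854/0.00416667⌋ = 6.

JC81kl46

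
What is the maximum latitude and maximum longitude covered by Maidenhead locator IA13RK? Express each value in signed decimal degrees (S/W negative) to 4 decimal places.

-86.5417, -16.5000

Field I=8, A=0: +8·20° lon, +0·10° lat → SW at lon -20°, lat -90°.
Square 1, 3: +1·2° lon, +3·1° lat → SW at lon -18°, lat -87°.
Subsquare r=17, k=10: +17·0.0833333° lon, +10·0.0416667° lat → SW at lon -16.5833°, lat -86.5833°.
Cell spans 0.0833333° lon × 0.0416667° lat. NE corner is SW corner plus one full cell.
latitude -86.5417, longitude -16.5000.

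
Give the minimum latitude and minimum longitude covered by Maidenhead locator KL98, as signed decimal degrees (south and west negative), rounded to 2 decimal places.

28.00, 38.00

Field K=10, L=11: +10·20° lon, +11·10° lat → SW at lon 20°, lat 20°.
Square 9, 8: +9·2° lon, +8·1° lat → SW at lon 38°, lat 28°.
latitude 28.00, longitude 38.00.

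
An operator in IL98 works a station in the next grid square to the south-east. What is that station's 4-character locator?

Longitude square 9; +1 → 10, wraps to 0, carry into field.
Longitude field I = 8; +1 → 9 = J.
Latitude square 8; −1 → 7.

JL07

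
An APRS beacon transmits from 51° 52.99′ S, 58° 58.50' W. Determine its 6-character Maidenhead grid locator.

Add 180° to longitude and 90° to latitude: 121.0250, 38.1168.
Field: lon ⌊121.0250/20⌋ = 6 → G; lat ⌊38.1168/10⌋ = 3 → D.
Square: lon ⌊1.0250/2⌋ = 0; lat ⌊8.1168/1⌋ = 8.
Subsquare: lon ⌊1.0250/0.0833333⌋ = 12 → m; lat ⌊0.1168/0.0416667⌋ = 2 → c.

GD08mc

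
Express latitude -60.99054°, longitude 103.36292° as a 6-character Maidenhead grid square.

OC19qa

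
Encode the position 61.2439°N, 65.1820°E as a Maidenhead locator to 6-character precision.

MP21of

Add 180° to longitude and 90° to latitude: 245.1820, 151.2439.
Field (20°×10°, letters A–R): 245.1820/20 → 12 → M, 151.2439/10 → 15 → P; chars MP.
Square (2°×1°, digits 0–9): 5.1820/2 → 2, 1.2439/1 → 1; chars 21.
Subsquare (5′×2.5′, letters a–x): 1.1820/0.0833333 → 14 → o, 0.2439/0.0416667 → 5 → f; chars of.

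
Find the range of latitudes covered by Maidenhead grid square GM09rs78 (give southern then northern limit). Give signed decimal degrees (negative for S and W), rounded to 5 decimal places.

Field G=6, M=12: +6·20° lon, +12·10° lat → SW at lon -60°, lat 30°.
Square 0, 9: +0·2° lon, +9·1° lat → SW at lon -60°, lat 39°.
Subsquare r=17, s=18: +17·0.0833333° lon, +18·0.0416667° lat → SW at lon -58.5833°, lat 39.75°.
Extended square 7, 8: +7·0.00833333° lon, +8·0.00416667° lat → SW at lon -58.525°, lat 39.7833°.
Cell spans 0.00833333° lon × 0.00416667° lat.
south 39.78333, north 39.78750.

39.78333, 39.78750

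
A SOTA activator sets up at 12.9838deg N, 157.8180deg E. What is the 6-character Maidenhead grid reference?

QK82vx

Shift to the Maidenhead origin (180°W, 90°S): lon 337.8180, lat 102.9838.
Field: lon ⌊337.8180/20⌋ = 16 → Q; lat ⌊102.9838/10⌋ = 10 → K.
Square: lon ⌊17.8180/2⌋ = 8; lat ⌊2.9838/1⌋ = 2.
Subsquare: lon ⌊1.8180/0.0833333⌋ = 21 → v; lat ⌊0.9838/0.0416667⌋ = 23 → x.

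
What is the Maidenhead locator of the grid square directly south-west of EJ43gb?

Longitude subsquare g = 6; −1 → 5 = f.
Latitude subsquare b = 1; −1 → 0 = a.

EJ43fa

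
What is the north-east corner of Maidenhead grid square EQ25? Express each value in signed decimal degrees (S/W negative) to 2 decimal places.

76.00, -94.00

Field E=4, Q=16: +4·20° lon, +16·10° lat → SW at lon -100°, lat 70°.
Square 2, 5: +2·2° lon, +5·1° lat → SW at lon -96°, lat 75°.
Cell spans 2° lon × 1° lat. NE corner is SW corner plus one full cell.
latitude 76.00, longitude -94.00.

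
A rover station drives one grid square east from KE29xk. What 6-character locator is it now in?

Longitude subsquare x = 23; +1 → 24, wraps to 0 = a, carry into square.
Longitude square 2; +1 → 3.
The latitude characters are unchanged.

KE39ak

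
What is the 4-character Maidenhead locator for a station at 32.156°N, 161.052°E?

Shift to the Maidenhead origin (180°W, 90°S): lon 341.05, lat 122.16.
Field (20°×10°, letters A–R): 341.05/20 → 17 → R, 122.16/10 → 12 → M; chars RM.
Square (2°×1°, digits 0–9): 1.05/2 → 0, 2.16/1 → 2; chars 02.

RM02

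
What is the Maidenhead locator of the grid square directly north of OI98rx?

Latitude subsquare x = 23; +1 → 24, wraps to 0 = a, carry into square.
Latitude square 8; +1 → 9.
The longitude characters are unchanged.

OI99ra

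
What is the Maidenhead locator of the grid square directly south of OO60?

ON69

Latitude square 0; −1 → -1, wraps to 9, carry into field.
Latitude field O = 14; −1 → 13 = N.
The longitude characters are unchanged.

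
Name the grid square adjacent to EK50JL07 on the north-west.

Longitude extended square 0; −1 → -1, wraps to 9, carry into subsquare.
Longitude subsquare j = 9; −1 → 8 = i.
Latitude extended square 7; +1 → 8.

EK50il98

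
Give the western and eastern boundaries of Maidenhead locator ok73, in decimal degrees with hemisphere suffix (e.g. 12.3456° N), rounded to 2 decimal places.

114.00° E, 116.00° E

Field O=14, K=10: +14·20° lon, +10·10° lat → SW at lon 100°, lat 10°.
Square 7, 3: +7·2° lon, +3·1° lat → SW at lon 114°, lat 13°.
Cell spans 2° lon × 1° lat.
west 114.00° E, east 116.00° E.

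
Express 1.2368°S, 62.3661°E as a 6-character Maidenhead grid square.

MI18es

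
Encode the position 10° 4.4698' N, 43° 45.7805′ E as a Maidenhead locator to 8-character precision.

LK10vb17

Add 180° to longitude and 90° to latitude: 223.76301, 100.07450.
Field (20°×10°, letters A–R): 223.76301/20 → 11 → L, 100.07450/10 → 10 → K; chars LK.
Square (2°×1°, digits 0–9): 3.76301/2 → 1, 0.07450/1 → 0; chars 10.
Subsquare (5′×2.5′, letters a–x): 1.76301/0.0833333 → 21 → v, 0.07450/0.0416667 → 1 → b; chars vb.
Extended square (30″×15″, digits 0–9): 0.01301/0.00833333 → 1, 0.03283/0.00416667 → 7; chars 17.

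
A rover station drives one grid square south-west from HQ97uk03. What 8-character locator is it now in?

HQ97tk92

Longitude extended square 0; −1 → -1, wraps to 9, carry into subsquare.
Longitude subsquare u = 20; −1 → 19 = t.
Latitude extended square 3; −1 → 2.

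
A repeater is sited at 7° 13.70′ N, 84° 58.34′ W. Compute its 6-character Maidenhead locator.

EJ77mf

Add 180° to longitude and 90° to latitude: 95.0277, 97.2283.
Field: 95.0277/20 → 4 → E, 97.2283/10 → 9 → J; chars EJ.
Square: 15.0277/2 → 7, 7.2283/1 → 7; chars 77.
Subsquare: 1.0277/0.0833333 → 12 → m, 0.2283/0.0416667 → 5 → f; chars mf.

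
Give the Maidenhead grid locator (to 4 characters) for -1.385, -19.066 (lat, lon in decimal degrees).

II08

Add 180° to longitude and 90° to latitude: 160.93, 88.61.
Field (20°×10°, letters A–R): lon ⌊160.93/20⌋ = 8 → I; lat ⌊88.61/10⌋ = 8 → I.
Square (2°×1°, digits 0–9): lon ⌊0.93/2⌋ = 0; lat ⌊8.61/1⌋ = 8.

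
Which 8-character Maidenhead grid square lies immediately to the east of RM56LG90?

Longitude extended square 9; +1 → 10, wraps to 0, carry into subsquare.
Longitude subsquare l = 11; +1 → 12 = m.
The latitude characters are unchanged.

RM56mg00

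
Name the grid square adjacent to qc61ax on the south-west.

QC51xw

Longitude subsquare a = 0; −1 → -1, wraps to 23 = x, carry into square.
Longitude square 6; −1 → 5.
Latitude subsquare x = 23; −1 → 22 = w.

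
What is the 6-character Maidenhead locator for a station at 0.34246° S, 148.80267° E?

QI49jp

Shift to the Maidenhead origin (180°W, 90°S): lon 328.8027, lat 89.6575.
Field: 328.8027/20 → 16 → Q, 89.6575/10 → 8 → I; chars QI.
Square: 8.8027/2 → 4, 9.6575/1 → 9; chars 49.
Subsquare: 0.8027/0.0833333 → 9 → j, 0.6575/0.0416667 → 15 → p; chars jp.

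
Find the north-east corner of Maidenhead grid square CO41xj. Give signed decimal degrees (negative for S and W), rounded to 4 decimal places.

51.4167, -130.0000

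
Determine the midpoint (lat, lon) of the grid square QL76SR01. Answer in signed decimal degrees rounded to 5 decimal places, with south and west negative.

Field Q=16, L=11: +16·20° lon, +11·10° lat → SW at lon 140°, lat 20°.
Square 7, 6: +7·2° lon, +6·1° lat → SW at lon 154°, lat 26°.
Subsquare s=18, r=17: +18·0.0833333° lon, +17·0.0416667° lat → SW at lon 155.5°, lat 26.7083°.
Extended square 0, 1: +0·0.00833333° lon, +1·0.00416667° lat → SW at lon 155.5°, lat 26.7125°.
Cell spans 0.00833333° lon × 0.00416667° lat. Centre is SW corner plus half of each.
latitude 26.71458, longitude 155.50417.

26.71458, 155.50417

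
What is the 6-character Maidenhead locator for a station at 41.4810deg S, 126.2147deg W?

CE68vm

Shift to the Maidenhead origin (180°W, 90°S): lon 53.7853, lat 48.5190.
Field: 53.7853/20 → 2 → C, 48.5190/10 → 4 → E; chars CE.
Square: 13.7853/2 → 6, 8.5190/1 → 8; chars 68.
Subsquare: 1.7853/0.0833333 → 21 → v, 0.5190/0.0416667 → 12 → m; chars vm.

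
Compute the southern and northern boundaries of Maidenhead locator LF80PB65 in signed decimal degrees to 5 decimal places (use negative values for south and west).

-39.93750, -39.93333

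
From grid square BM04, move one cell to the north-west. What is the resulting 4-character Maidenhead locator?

AM95

Longitude square 0; −1 → -1, wraps to 9, carry into field.
Longitude field B = 1; −1 → 0 = A.
Latitude square 4; +1 → 5.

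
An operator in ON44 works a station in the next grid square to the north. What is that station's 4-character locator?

Latitude square 4; +1 → 5.
The longitude characters are unchanged.

ON45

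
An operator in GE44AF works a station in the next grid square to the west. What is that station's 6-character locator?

GE34xf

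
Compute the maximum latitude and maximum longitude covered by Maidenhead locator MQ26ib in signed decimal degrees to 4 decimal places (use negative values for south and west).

Field M=12, Q=16: +12·20° lon, +16·10° lat → SW at lon 60°, lat 70°.
Square 2, 6: +2·2° lon, +6·1° lat → SW at lon 64°, lat 76°.
Subsquare i=8, b=1: +8·0.0833333° lon, +1·0.0416667° lat → SW at lon 64.6667°, lat 76.0417°.
Cell spans 0.0833333° lon × 0.0416667° lat. NE corner is SW corner plus one full cell.
latitude 76.0833, longitude 64.7500.

76.0833, 64.7500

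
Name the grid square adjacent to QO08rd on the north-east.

Longitude subsquare r = 17; +1 → 18 = s.
Latitude subsquare d = 3; +1 → 4 = e.

QO08se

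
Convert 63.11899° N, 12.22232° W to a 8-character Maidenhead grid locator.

Offset from 180°W / 90°S: lon 167.77768°, lat 153.11899°.
Field: lon ⌊167.77768/20⌋ = 8 → I; lat ⌊153.11899/10⌋ = 15 → P.
Square: lon ⌊7.77768/2⌋ = 3; lat ⌊3.11899/1⌋ = 3.
Subsquare: lon ⌊1.77768/0.0833333⌋ = 21 → v; lat ⌊0.11899/0.0416667⌋ = 2 → c.
Extended square: lon ⌊0.02768/0.00833333⌋ = 3; lat ⌊0.03566/0.00416667⌋ = 8.

IP33vc38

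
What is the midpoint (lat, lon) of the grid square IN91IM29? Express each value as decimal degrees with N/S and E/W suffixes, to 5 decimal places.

41.53958° N, 1.31250° W

Field I=8, N=13: +8·20° lon, +13·10° lat → SW at lon -20°, lat 40°.
Square 9, 1: +9·2° lon, +1·1° lat → SW at lon -2°, lat 41°.
Subsquare i=8, m=12: +8·0.0833333° lon, +12·0.0416667° lat → SW at lon -1.33333°, lat 41.5°.
Extended square 2, 9: +2·0.00833333° lon, +9·0.00416667° lat → SW at lon -1.31667°, lat 41.5375°.
Cell spans 0.00833333° lon × 0.00416667° lat. Centre is SW corner plus half of each.
latitude 41.53958° N, longitude 1.31250° W.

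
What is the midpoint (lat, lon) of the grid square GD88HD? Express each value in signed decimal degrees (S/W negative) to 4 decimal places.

-51.8542, -43.3750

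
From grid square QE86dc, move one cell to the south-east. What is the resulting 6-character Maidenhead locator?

QE86eb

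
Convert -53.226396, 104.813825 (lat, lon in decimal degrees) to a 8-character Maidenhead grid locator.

OD26js75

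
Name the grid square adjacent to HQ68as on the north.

HQ68at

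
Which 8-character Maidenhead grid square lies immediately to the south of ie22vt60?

Latitude extended square 0; −1 → -1, wraps to 9, carry into subsquare.
Latitude subsquare t = 19; −1 → 18 = s.
The longitude characters are unchanged.

IE22vs69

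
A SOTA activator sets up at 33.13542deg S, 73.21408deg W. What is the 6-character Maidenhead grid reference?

Offset from 180°W / 90°S: lon 106.7859°, lat 56.8646°.
Field (20°×10°, letters A–R): 106.7859/20 → 5 → F, 56.8646/10 → 5 → F; chars FF.
Square (2°×1°, digits 0–9): 6.7859/2 → 3, 6.8646/1 → 6; chars 36.
Subsquare (5′×2.5′, letters a–x): 0.7859/0.0833333 → 9 → j, 0.8646/0.0416667 → 20 → u; chars ju.

FF36ju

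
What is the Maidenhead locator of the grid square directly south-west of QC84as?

Longitude subsquare a = 0; −1 → -1, wraps to 23 = x, carry into square.
Longitude square 8; −1 → 7.
Latitude subsquare s = 18; −1 → 17 = r.

QC74xr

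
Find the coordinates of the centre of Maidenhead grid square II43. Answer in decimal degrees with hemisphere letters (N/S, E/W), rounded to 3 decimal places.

6.500° S, 11.000° W

Field I=8, I=8: +8·20° lon, +8·10° lat → SW at lon -20°, lat -10°.
Square 4, 3: +4·2° lon, +3·1° lat → SW at lon -12°, lat -7°.
Cell spans 2° lon × 1° lat. Centre is SW corner plus half of each.
latitude 6.500° S, longitude 11.000° W.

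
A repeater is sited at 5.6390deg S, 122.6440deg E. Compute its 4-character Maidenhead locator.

Offset from 180°W / 90°S: lon 302.64°, lat 84.36°.
Field (20°×10°, letters A–R): 302.64/20 → 15 → P, 84.36/10 → 8 → I; chars PI.
Square (2°×1°, digits 0–9): 2.64/2 → 1, 4.36/1 → 4; chars 14.

PI14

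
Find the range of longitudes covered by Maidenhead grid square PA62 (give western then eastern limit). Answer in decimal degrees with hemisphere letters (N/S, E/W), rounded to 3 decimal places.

Field P=15, A=0: +15·20° lon, +0·10° lat → SW at lon 120°, lat -90°.
Square 6, 2: +6·2° lon, +2·1° lat → SW at lon 132°, lat -88°.
Cell spans 2° lon × 1° lat.
west 132.000° E, east 134.000° E.

132.000° E, 134.000° E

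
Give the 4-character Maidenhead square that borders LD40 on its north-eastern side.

LD51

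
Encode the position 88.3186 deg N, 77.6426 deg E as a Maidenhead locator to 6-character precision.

Shift to the Maidenhead origin (180°W, 90°S): lon 257.6426, lat 178.3186.
Field: 257.6426/20 → 12 → M, 178.3186/10 → 17 → R; chars MR.
Square: 17.6426/2 → 8, 8.3186/1 → 8; chars 88.
Subsquare: 1.6426/0.0833333 → 19 → t, 0.3186/0.0416667 → 7 → h; chars th.

MR88th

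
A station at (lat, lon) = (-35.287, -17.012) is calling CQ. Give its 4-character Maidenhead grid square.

Shift to the Maidenhead origin (180°W, 90°S): lon 162.99, lat 54.71.
Field (20°×10°, letters A–R): lon ⌊162.99/20⌋ = 8 → I; lat ⌊54.71/10⌋ = 5 → F.
Square (2°×1°, digits 0–9): lon ⌊2.99/2⌋ = 1; lat ⌊4.71/1⌋ = 4.

IF14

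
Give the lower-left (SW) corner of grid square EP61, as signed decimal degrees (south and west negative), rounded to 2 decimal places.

61.00, -88.00

Field E=4, P=15: +4·20° lon, +15·10° lat → SW at lon -100°, lat 60°.
Square 6, 1: +6·2° lon, +1·1° lat → SW at lon -88°, lat 61°.
latitude 61.00, longitude -88.00.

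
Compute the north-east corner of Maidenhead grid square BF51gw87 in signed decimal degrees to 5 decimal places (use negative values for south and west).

-38.05000, -149.42500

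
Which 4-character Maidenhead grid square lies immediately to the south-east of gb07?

GB16

Longitude square 0; +1 → 1.
Latitude square 7; −1 → 6.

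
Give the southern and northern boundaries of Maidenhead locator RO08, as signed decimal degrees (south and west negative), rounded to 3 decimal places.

Field R=17, O=14: +17·20° lon, +14·10° lat → SW at lon 160°, lat 50°.
Square 0, 8: +0·2° lon, +8·1° lat → SW at lon 160°, lat 58°.
Cell spans 2° lon × 1° lat.
south 58.000, north 59.000.

58.000, 59.000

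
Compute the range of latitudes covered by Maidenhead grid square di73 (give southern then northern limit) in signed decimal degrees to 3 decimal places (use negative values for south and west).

Field D=3, I=8: +3·20° lon, +8·10° lat → SW at lon -120°, lat -10°.
Square 7, 3: +7·2° lon, +3·1° lat → SW at lon -106°, lat -7°.
Cell spans 2° lon × 1° lat.
south -7.000, north -6.000.

-7.000, -6.000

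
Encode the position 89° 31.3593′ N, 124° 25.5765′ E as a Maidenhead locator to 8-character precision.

Add 180° to longitude and 90° to latitude: 304.42628, 179.52265.
Field: lon ⌊304.42628/20⌋ = 15 → P; lat ⌊179.52265/10⌋ = 17 → R.
Square: lon ⌊4.42628/2⌋ = 2; lat ⌊9.52265/1⌋ = 9.
Subsquare: lon ⌊0.42628/0.0833333⌋ = 5 → f; lat ⌊0.52265/0.0416667⌋ = 12 → m.
Extended square: lon ⌊0.00961/0.00833333⌋ = 1; lat ⌊0.02265/0.00416667⌋ = 5.

PR29fm15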